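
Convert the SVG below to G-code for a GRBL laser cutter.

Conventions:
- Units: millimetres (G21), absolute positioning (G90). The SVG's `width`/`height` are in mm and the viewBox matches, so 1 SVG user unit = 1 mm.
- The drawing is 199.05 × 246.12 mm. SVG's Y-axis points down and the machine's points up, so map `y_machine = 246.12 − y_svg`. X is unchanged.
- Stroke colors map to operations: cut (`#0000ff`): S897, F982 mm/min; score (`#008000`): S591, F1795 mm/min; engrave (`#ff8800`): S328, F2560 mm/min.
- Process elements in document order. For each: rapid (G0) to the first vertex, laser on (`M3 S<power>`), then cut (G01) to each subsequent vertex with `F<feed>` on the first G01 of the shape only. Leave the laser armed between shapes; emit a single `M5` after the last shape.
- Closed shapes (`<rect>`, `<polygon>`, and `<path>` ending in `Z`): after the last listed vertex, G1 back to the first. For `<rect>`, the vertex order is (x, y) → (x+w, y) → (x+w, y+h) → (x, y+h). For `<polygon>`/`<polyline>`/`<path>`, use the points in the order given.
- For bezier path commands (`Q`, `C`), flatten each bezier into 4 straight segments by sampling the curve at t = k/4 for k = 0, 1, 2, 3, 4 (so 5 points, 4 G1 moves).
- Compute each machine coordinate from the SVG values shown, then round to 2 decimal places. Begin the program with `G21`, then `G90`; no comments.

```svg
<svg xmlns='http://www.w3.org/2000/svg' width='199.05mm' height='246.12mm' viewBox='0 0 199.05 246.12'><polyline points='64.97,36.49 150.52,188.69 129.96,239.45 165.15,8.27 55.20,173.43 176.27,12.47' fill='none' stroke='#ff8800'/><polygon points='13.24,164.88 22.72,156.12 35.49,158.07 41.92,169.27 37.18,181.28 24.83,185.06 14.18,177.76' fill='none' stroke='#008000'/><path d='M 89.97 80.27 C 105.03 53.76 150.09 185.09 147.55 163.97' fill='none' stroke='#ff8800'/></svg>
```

G21
G90
G0 X64.97 Y209.63
M3 S328
G01 X150.52 Y57.43 F2560
G01 X129.96 Y6.67
G01 X165.15 Y237.85
G01 X55.20 Y72.69
G01 X176.27 Y233.65
G0 X13.24 Y81.24
M3 S591
G01 X22.72 Y90.00 F1795
G01 X35.49 Y88.05
G01 X41.92 Y76.85
G01 X37.18 Y64.84
G01 X24.83 Y61.06
G01 X14.18 Y68.36
G01 X13.24 Y81.24
G0 X89.97 Y165.85
M3 S328
G01 X105.68 Y160.99 F2560
G01 X125.36 Y126.02
G01 X141.74 Y90.05
G01 X147.55 Y82.15
M5

viewBox `0 0 199.05 246.12` with mm width/height → 1 unit = 1 mm. Flip: y_m = 246.12 − y_svg.

**Shape 1** — `<polyline>` open polyline, stroke `#ff8800` → engrave (S328, F2560). Machine vertices: (64.97,209.63) → (150.52,57.43) → (129.96,6.67) → (165.15,237.85) → (55.20,72.69) → (176.27,233.65). Open path.

**Shape 2** — `<polygon>` regular polygon, stroke `#008000` → score (S591, F1795). Machine vertices: (13.24,81.24) → (22.72,90.00) → (35.49,88.05) → (41.92,76.85) → (37.18,64.84) → (24.83,61.06) → (14.18,68.36) → (13.24,81.24). Closed: final G1 returns to the first vertex.

**Shape 3** — `<path>` cubic bezier, stroke `#ff8800` → engrave (S328, F2560). Control points (SVG): P0=(89.97,80.27), P1=(105.03,53.76), P2=(150.09,185.09), P3=(147.55,163.97); sampled at t=k/4. Machine vertices: (89.97,165.85) → (105.68,160.99) → (125.36,126.02) → (141.74,90.05) → (147.55,82.15). Open path.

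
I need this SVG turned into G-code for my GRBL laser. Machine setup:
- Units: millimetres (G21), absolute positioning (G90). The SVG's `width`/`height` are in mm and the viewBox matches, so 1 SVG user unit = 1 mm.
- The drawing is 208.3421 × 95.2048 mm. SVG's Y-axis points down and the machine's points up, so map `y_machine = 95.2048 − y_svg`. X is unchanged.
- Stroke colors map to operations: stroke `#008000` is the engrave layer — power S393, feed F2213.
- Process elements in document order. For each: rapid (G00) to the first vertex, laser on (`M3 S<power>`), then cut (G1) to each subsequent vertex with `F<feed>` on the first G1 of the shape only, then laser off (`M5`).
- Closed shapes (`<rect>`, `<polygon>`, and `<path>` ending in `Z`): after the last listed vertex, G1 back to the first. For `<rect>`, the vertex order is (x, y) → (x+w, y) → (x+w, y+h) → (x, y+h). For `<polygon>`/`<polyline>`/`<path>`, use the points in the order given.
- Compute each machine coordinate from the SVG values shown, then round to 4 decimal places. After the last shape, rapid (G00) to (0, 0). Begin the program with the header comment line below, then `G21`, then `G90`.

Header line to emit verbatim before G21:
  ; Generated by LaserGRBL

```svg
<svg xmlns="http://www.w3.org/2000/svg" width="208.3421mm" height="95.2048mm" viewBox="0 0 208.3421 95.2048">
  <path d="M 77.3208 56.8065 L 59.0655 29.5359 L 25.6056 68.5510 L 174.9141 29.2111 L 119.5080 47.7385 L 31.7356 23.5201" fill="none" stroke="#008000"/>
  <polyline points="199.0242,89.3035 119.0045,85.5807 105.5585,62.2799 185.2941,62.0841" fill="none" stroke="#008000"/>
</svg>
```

Since the viewBox matches the mm dimensions, user units are millimetres directly. The only transform is the Y-flip y_m = 95.2048 − y_svg.

Shape 1 is a open polyline drawn with `<path>`. Its stroke #008000 means engrave at S393, F2213. After flipping Y the toolpath is (77.3208,38.3983) → (59.0655,65.6689) → (25.6056,26.6538) → (174.9141,65.9937) → (119.5080,47.4663) → (31.7356,71.6847).

Shape 2 is a open polyline drawn with `<polyline>`. Its stroke #008000 means engrave at S393, F2213. After flipping Y the toolpath is (199.0242,5.9013) → (119.0045,9.6241) → (105.5585,32.9249) → (185.2941,33.1207).

; Generated by LaserGRBL
G21
G90
G00 X77.3208 Y38.3983
M3 S393
G1 X59.0655 Y65.6689 F2213
G1 X25.6056 Y26.6538
G1 X174.9141 Y65.9937
G1 X119.5080 Y47.4663
G1 X31.7356 Y71.6847
M5
G00 X199.0242 Y5.9013
M3 S393
G1 X119.0045 Y9.6241 F2213
G1 X105.5585 Y32.9249
G1 X185.2941 Y33.1207
M5
G00 X0.0000 Y0.0000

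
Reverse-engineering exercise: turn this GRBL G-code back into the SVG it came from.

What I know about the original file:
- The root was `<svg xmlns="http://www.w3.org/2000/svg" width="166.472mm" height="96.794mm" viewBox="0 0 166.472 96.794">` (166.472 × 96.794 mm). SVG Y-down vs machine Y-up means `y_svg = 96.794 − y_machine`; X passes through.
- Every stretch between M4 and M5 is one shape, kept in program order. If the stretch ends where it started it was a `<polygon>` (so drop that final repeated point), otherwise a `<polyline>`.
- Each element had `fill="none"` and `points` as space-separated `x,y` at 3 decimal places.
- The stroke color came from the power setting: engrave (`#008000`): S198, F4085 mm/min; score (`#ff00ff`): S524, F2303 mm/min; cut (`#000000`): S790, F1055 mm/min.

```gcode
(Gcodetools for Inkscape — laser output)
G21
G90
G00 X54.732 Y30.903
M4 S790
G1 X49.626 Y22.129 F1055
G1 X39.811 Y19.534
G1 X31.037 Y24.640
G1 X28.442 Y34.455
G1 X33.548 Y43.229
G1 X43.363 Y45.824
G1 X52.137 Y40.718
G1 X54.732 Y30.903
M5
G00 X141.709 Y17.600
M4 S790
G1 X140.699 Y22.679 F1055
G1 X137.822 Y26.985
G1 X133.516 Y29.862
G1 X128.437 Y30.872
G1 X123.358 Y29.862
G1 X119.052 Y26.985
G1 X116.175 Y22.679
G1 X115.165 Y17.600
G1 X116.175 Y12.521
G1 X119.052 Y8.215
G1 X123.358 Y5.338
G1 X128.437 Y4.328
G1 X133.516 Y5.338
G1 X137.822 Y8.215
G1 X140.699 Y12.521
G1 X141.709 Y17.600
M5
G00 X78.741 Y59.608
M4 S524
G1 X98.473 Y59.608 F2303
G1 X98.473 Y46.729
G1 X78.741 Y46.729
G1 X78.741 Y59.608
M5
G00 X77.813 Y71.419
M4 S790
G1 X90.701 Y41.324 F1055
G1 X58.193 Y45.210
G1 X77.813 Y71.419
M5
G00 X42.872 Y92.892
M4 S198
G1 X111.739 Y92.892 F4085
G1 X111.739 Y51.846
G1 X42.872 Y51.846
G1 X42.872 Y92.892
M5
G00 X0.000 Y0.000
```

Machine Y-up, SVG Y-down with viewBox height 96.794, so y_svg = 96.794 − y_machine; X carries over.

Run 1: S790 ⇒ cut layer `#000000`. The run returns to its start, so emit a `<polygon>` with points (Y-flipped): 54.732,65.891 49.626,74.665 39.811,77.260 31.037,72.154 28.442,62.339 33.548,53.565 43.363,50.970 52.137,56.076.

Run 2: power S790 maps to stroke `#000000` (cut). The run returns to its start, so emit a `<polygon>` with points (Y-flipped): 141.709,79.194 140.699,74.115 137.822,69.809 133.516,66.932 128.437,65.922 123.358,66.932 119.052,69.809 116.175,74.115 115.165,79.194 116.175,84.273 119.052,88.579 123.358,91.456 128.437,92.466 133.516,91.456 137.822,88.579 140.699,84.273.

Run 3: S524 ⇒ score layer `#ff00ff`. The run returns to its start, so emit a `<polygon>` with points (Y-flipped): 78.741,37.186 98.473,37.186 98.473,50.065 78.741,50.065.

Run 4: power S790 maps to stroke `#000000` (cut). The run returns to its start, so emit a `<polygon>` with points (Y-flipped): 77.813,25.375 90.701,55.470 58.193,51.584.

Run 5: S198 ⇒ engrave layer `#008000`. The run returns to its start, so emit a `<polygon>` with points (Y-flipped): 42.872,3.902 111.739,3.902 111.739,44.948 42.872,44.948.

<svg xmlns="http://www.w3.org/2000/svg" width="166.472mm" height="96.794mm" viewBox="0 0 166.472 96.794">
  <polygon points="54.732,65.891 49.626,74.665 39.811,77.260 31.037,72.154 28.442,62.339 33.548,53.565 43.363,50.970 52.137,56.076" fill="none" stroke="#000000"/>
  <polygon points="141.709,79.194 140.699,74.115 137.822,69.809 133.516,66.932 128.437,65.922 123.358,66.932 119.052,69.809 116.175,74.115 115.165,79.194 116.175,84.273 119.052,88.579 123.358,91.456 128.437,92.466 133.516,91.456 137.822,88.579 140.699,84.273" fill="none" stroke="#000000"/>
  <polygon points="78.741,37.186 98.473,37.186 98.473,50.065 78.741,50.065" fill="none" stroke="#ff00ff"/>
  <polygon points="77.813,25.375 90.701,55.470 58.193,51.584" fill="none" stroke="#000000"/>
  <polygon points="42.872,3.902 111.739,3.902 111.739,44.948 42.872,44.948" fill="none" stroke="#008000"/>
</svg>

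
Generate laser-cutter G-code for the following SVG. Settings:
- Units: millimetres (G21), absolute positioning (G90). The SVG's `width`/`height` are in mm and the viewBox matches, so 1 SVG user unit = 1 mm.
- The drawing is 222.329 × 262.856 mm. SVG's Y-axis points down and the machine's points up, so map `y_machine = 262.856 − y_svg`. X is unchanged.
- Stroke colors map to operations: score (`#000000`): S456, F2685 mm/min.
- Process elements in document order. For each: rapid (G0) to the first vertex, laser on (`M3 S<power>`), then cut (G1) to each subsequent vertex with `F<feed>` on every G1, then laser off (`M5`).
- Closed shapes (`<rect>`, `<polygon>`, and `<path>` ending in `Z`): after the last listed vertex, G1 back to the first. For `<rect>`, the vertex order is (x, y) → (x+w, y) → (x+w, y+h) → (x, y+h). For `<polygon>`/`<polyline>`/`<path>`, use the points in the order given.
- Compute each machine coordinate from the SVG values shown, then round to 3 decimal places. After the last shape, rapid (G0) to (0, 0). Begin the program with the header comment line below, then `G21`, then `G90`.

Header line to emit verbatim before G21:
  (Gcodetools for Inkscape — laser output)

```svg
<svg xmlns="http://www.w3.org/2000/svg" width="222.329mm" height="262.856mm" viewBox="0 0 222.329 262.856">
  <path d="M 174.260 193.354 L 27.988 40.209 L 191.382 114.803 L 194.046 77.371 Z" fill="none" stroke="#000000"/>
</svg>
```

(Gcodetools for Inkscape — laser output)
G21
G90
G0 X174.260 Y69.502
M3 S456
G1 X27.988 Y222.647 F2685
G1 X191.382 Y148.053 F2685
G1 X194.046 Y185.485 F2685
G1 X174.260 Y69.502 F2685
M5
G0 X0.000 Y0.000

viewBox `0 0 222.329 262.856` with mm width/height → 1 unit = 1 mm. Flip: y_m = 262.856 − y_svg.

**Shape 1** — `<path>` closed polygon, stroke `#000000` → score (S456, F2685). Machine vertices: (174.260,69.502) → (27.988,222.647) → (191.382,148.053) → (194.046,185.485) → (174.260,69.502). Closed: final G1 returns to the first vertex.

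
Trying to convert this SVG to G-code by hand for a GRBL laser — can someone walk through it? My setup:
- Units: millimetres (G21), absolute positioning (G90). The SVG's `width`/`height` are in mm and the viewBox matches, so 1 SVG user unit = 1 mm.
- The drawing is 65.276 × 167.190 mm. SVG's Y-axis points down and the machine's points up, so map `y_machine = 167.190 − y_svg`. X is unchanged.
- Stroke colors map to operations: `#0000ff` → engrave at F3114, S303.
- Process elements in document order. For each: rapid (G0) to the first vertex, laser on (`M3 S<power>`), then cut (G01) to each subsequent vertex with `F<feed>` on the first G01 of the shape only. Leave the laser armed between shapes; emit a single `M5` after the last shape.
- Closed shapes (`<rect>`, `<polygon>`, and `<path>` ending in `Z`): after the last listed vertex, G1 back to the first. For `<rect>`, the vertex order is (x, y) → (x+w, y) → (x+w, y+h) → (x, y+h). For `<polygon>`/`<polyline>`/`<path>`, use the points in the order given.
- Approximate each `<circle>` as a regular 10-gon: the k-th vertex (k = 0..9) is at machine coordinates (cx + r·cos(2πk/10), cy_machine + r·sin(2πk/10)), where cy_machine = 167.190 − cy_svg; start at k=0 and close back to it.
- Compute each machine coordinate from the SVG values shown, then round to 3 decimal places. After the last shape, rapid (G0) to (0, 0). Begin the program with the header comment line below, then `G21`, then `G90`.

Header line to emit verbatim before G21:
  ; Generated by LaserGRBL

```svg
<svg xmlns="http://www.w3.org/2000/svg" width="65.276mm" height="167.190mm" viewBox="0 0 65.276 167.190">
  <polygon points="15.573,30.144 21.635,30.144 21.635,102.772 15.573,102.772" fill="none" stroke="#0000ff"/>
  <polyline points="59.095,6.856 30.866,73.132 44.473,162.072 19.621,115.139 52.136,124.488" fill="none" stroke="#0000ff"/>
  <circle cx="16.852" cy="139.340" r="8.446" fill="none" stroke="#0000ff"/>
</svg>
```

; Generated by LaserGRBL
G21
G90
G0 X15.573 Y137.046
M3 S303
G01 X21.635 Y137.046 F3114
G01 X21.635 Y64.418
G01 X15.573 Y64.418
G01 X15.573 Y137.046
G0 X59.095 Y160.334
M3 S303
G01 X30.866 Y94.058 F3114
G01 X44.473 Y5.118
G01 X19.621 Y52.051
G01 X52.136 Y42.702
G0 X25.298 Y27.850
M3 S303
G01 X23.685 Y32.814 F3114
G01 X19.462 Y35.883
G01 X14.242 Y35.883
G01 X10.019 Y32.814
G01 X8.406 Y27.850
G01 X10.019 Y22.886
G01 X14.242 Y19.817
G01 X19.462 Y19.817
G01 X23.685 Y22.886
G01 X25.298 Y27.850
M5
G0 X0.000 Y0.000

1 u = 1 mm; y_m = 167.190 − y.

[1] `<polygon>` rectangle, #0000ff→engrave S303 F3114: (15.573,137.046) → (21.635,137.046) → (21.635,64.418) → (15.573,64.418) → (15.573,137.046) (closed)

[2] `<polyline>` open polyline, #0000ff→engrave S303 F3114: (59.095,160.334) → (30.866,94.058) → (44.473,5.118) → (19.621,52.051) → (52.136,42.702)

[3] `<circle>` circle, #0000ff→engrave S303 F3114: (25.298,27.850) → (23.685,32.814) → (19.462,35.883) → (14.242,35.883) → (10.019,32.814) → (8.406,27.850) → (10.019,22.886) → (14.242,19.817) → (19.462,19.817) → (23.685,22.886) → (25.298,27.850) (closed)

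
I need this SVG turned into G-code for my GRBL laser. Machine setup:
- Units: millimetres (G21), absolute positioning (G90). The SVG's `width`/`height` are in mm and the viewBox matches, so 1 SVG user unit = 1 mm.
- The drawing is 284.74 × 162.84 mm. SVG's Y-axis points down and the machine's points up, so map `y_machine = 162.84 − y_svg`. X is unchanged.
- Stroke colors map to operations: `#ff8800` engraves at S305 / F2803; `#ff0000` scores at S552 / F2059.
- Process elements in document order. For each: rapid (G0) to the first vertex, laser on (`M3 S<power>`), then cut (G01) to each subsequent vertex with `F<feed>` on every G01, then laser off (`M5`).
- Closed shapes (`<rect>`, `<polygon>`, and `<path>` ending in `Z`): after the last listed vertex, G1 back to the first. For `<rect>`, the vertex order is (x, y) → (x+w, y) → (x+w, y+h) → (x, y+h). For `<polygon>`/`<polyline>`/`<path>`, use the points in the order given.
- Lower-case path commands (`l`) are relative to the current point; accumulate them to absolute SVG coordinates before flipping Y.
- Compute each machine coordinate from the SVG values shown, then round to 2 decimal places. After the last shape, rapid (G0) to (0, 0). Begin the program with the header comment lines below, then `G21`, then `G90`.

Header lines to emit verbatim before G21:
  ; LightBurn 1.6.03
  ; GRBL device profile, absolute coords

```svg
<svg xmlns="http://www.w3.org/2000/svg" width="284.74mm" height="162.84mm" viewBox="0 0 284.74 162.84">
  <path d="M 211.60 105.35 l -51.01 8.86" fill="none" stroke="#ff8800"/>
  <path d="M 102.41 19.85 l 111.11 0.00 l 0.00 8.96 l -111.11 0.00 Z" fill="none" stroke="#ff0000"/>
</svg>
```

; LightBurn 1.6.03
; GRBL device profile, absolute coords
G21
G90
G0 X211.60 Y57.49
M3 S305
G01 X160.59 Y48.63 F2803
M5
G0 X102.41 Y142.99
M3 S552
G01 X213.52 Y142.99 F2059
G01 X213.52 Y134.03 F2059
G01 X102.41 Y134.03 F2059
G01 X102.41 Y142.99 F2059
M5
G0 X0.00 Y0.00

1 u = 1 mm; y_m = 162.84 − y.

[1] `<path>` line segment, #ff8800→engrave S305 F2803: (211.60,57.49) → (160.59,48.63)

[2] `<path>` rectangle, #ff0000→score S552 F2059: (102.41,142.99) → (213.52,142.99) → (213.52,134.03) → (102.41,134.03) → (102.41,142.99) (closed)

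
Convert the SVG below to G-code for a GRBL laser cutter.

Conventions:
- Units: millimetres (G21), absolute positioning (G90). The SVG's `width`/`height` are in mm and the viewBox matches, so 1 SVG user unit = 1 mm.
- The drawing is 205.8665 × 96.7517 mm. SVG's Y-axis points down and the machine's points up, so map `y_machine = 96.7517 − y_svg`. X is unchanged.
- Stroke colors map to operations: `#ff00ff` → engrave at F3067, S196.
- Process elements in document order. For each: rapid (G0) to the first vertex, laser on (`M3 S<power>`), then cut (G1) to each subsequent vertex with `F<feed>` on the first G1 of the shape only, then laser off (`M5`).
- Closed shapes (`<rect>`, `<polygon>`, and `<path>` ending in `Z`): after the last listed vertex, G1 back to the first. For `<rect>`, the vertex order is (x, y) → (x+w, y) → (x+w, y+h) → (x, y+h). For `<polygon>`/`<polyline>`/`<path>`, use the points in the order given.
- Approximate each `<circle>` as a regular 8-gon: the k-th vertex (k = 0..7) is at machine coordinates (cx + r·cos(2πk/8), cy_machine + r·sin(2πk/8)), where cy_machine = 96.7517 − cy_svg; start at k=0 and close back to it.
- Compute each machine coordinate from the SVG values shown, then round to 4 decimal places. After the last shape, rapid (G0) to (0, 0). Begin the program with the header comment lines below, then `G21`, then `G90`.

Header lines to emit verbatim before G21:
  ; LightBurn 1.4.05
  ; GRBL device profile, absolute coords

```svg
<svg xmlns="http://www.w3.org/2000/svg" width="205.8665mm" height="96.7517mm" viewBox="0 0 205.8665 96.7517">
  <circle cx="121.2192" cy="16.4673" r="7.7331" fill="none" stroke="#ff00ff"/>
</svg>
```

viewBox `0 0 205.8665 96.7517` with mm width/height → 1 unit = 1 mm. Flip: y_m = 96.7517 − y_svg.

**Shape 1** — `<circle>` circle, stroke `#ff00ff` → engrave (S196, F3067). Machine vertices: (128.9523,80.2844) → (126.6873,85.7525) → (121.2192,88.0175) → (115.7511,85.7525) → (113.4861,80.2844) → (115.7511,74.8163) → (121.2192,72.5513) → (126.6873,74.8163) → (128.9523,80.2844). Closed: final G1 returns to the first vertex.

; LightBurn 1.4.05
; GRBL device profile, absolute coords
G21
G90
G0 X128.9523 Y80.2844
M3 S196
G1 X126.6873 Y85.7525 F3067
G1 X121.2192 Y88.0175
G1 X115.7511 Y85.7525
G1 X113.4861 Y80.2844
G1 X115.7511 Y74.8163
G1 X121.2192 Y72.5513
G1 X126.6873 Y74.8163
G1 X128.9523 Y80.2844
M5
G0 X0.0000 Y0.0000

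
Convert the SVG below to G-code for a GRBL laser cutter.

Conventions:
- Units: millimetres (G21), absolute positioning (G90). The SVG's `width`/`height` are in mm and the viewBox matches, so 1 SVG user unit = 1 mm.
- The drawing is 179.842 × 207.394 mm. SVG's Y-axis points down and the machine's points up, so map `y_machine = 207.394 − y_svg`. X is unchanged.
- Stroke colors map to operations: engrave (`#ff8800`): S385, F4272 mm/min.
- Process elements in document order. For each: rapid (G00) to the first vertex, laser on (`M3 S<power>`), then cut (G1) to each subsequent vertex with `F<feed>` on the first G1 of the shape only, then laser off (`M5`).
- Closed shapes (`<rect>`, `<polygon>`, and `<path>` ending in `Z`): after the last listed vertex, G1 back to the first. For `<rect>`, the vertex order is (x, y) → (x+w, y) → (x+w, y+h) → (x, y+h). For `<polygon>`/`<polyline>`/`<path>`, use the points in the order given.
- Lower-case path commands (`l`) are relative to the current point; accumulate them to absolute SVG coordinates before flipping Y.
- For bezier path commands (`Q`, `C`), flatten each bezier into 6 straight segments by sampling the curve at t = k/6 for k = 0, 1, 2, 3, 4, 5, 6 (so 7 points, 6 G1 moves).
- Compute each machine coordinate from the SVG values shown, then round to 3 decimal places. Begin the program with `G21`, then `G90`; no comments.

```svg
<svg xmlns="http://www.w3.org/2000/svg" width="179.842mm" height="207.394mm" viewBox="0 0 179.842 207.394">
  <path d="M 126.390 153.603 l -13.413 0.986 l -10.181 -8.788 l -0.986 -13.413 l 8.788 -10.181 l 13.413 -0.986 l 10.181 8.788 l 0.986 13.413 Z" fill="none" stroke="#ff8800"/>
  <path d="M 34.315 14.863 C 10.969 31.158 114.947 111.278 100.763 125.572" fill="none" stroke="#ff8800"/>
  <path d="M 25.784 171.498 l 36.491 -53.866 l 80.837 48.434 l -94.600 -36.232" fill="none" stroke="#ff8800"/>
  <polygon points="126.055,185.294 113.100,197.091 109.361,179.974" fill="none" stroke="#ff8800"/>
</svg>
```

G21
G90
G00 X126.390 Y53.791
M3 S385
G1 X112.977 Y52.805 F4272
G1 X102.796 Y61.593
G1 X101.810 Y75.006
G1 X110.598 Y85.187
G1 X124.011 Y86.173
G1 X134.192 Y77.385
G1 X135.178 Y63.972
G1 X126.390 Y53.791
M5
G00 X34.315 Y192.531
M3 S385
G1 X32.116 Y179.665 F4272
G1 X44.318 Y159.763
G1 X64.103 Y136.426
G1 X84.652 Y113.256
G1 X99.145 Y93.854
G1 X100.763 Y81.822
M5
G00 X25.784 Y35.896
M3 S385
G1 X62.275 Y89.762 F4272
G1 X143.112 Y41.328
G1 X48.512 Y77.560
M5
G00 X126.055 Y22.100
M3 S385
G1 X113.100 Y10.303 F4272
G1 X109.361 Y27.420
G1 X126.055 Y22.100
M5

viewBox `0 0 179.842 207.394` with mm width/height → 1 unit = 1 mm. Flip: y_m = 207.394 − y_svg.

**Shape 1** — `<path>` regular polygon, stroke `#ff8800` → engrave (S385, F4272). Machine vertices: (126.390,53.791) → (112.977,52.805) → (102.796,61.593) → (101.810,75.006) → (110.598,85.187) → (124.011,86.173) → (134.192,77.385) → (135.178,63.972) → (126.390,53.791). Closed: final G1 returns to the first vertex.

**Shape 2** — `<path>` cubic bezier, stroke `#ff8800` → engrave (S385, F4272). Control points (SVG): P0=(34.315,14.863), P1=(10.969,31.158), P2=(114.947,111.278), P3=(100.763,125.572); sampled at t=k/6. Machine vertices: (34.315,192.531) → (32.116,179.665) → (44.318,159.763) → (64.103,136.426) → (84.652,113.256) → (99.145,93.854) → (100.763,81.822). Open path.

**Shape 3** — `<path>` open polyline, stroke `#ff8800` → engrave (S385, F4272). Machine vertices: (25.784,35.896) → (62.275,89.762) → (143.112,41.328) → (48.512,77.560). Open path.

**Shape 4** — `<polygon>` regular polygon, stroke `#ff8800` → engrave (S385, F4272). Machine vertices: (126.055,22.100) → (113.100,10.303) → (109.361,27.420) → (126.055,22.100). Closed: final G1 returns to the first vertex.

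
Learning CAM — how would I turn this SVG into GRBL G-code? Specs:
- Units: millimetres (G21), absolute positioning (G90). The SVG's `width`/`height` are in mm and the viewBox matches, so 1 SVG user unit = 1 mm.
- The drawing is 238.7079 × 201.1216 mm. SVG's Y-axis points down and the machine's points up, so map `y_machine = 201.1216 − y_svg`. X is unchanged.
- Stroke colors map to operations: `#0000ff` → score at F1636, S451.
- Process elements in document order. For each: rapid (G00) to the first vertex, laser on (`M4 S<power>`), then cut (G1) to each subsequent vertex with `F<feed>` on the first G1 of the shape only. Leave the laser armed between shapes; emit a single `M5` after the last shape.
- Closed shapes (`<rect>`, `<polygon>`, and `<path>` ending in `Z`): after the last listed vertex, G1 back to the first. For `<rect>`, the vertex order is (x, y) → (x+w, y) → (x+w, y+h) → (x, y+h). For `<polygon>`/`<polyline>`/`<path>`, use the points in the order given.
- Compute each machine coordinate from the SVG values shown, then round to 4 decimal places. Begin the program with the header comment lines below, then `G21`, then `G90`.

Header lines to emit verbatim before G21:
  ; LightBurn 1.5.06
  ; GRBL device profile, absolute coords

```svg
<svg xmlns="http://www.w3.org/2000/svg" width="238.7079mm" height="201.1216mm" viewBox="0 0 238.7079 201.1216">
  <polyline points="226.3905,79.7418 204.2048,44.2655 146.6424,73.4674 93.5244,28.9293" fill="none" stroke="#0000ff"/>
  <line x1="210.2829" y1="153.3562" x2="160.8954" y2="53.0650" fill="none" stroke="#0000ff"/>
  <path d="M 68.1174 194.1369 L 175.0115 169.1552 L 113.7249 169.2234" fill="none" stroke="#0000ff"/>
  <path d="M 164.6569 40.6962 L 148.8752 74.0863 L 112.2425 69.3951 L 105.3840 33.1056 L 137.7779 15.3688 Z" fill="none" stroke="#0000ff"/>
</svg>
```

1 u = 1 mm; y_m = 201.1216 − y.

[1] `<polyline>` open polyline, #0000ff→score S451 F1636: (226.3905,121.3798) → (204.2048,156.8561) → (146.6424,127.6542) → (93.5244,172.1923)

[2] `<line>` line segment, #0000ff→score S451 F1636: (210.2829,47.7654) → (160.8954,148.0566)

[3] `<path>` open polyline, #0000ff→score S451 F1636: (68.1174,6.9847) → (175.0115,31.9664) → (113.7249,31.8982)

[4] `<path>` regular polygon, #0000ff→score S451 F1636: (164.6569,160.4254) → (148.8752,127.0353) → (112.2425,131.7265) → (105.3840,168.0160) → (137.7779,185.7528) → (164.6569,160.4254) (closed)

; LightBurn 1.5.06
; GRBL device profile, absolute coords
G21
G90
G00 X226.3905 Y121.3798
M4 S451
G1 X204.2048 Y156.8561 F1636
G1 X146.6424 Y127.6542
G1 X93.5244 Y172.1923
G00 X210.2829 Y47.7654
M4 S451
G1 X160.8954 Y148.0566 F1636
G00 X68.1174 Y6.9847
M4 S451
G1 X175.0115 Y31.9664 F1636
G1 X113.7249 Y31.8982
G00 X164.6569 Y160.4254
M4 S451
G1 X148.8752 Y127.0353 F1636
G1 X112.2425 Y131.7265
G1 X105.3840 Y168.0160
G1 X137.7779 Y185.7528
G1 X164.6569 Y160.4254
M5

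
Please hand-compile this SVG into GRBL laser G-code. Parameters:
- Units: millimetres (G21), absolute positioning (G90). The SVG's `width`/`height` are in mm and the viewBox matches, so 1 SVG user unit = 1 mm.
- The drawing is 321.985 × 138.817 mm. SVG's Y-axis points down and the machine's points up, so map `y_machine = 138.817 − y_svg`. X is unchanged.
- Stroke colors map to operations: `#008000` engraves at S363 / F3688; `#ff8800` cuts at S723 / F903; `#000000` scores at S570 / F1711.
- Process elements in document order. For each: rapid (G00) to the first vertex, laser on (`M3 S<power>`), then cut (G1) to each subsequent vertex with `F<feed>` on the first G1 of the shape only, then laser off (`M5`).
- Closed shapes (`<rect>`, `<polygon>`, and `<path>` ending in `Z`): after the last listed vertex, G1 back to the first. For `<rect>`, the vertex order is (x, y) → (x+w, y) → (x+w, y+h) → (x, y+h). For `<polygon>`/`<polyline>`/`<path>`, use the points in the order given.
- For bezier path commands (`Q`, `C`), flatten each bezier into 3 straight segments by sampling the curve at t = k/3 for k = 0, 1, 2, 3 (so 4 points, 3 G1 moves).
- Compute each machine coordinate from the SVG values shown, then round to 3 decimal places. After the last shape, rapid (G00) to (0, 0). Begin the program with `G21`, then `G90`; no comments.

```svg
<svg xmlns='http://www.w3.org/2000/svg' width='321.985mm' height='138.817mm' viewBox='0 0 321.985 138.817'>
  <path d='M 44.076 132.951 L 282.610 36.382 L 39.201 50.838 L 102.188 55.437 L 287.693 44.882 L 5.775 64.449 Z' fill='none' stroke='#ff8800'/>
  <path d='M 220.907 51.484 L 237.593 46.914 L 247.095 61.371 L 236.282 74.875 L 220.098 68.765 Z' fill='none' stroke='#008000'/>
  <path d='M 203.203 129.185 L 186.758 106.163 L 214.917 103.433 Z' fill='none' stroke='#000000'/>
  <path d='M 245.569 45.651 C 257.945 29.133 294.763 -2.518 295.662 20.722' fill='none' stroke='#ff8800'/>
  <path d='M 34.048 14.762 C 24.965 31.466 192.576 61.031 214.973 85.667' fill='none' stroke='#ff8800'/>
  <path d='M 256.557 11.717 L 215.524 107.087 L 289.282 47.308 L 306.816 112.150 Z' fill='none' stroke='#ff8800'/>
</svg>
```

1 u = 1 mm; y_m = 138.817 − y.

[1] `<path>` closed polygon, #ff8800→cut S723 F903: (44.076,5.866) → (282.610,102.435) → (39.201,87.979) → (102.188,83.380) → (287.693,93.935) → (5.775,74.368) → (44.076,5.866) (closed)

[2] `<path>` regular polygon, #008000→engrave S363 F3688: (220.907,87.333) → (237.593,91.903) → (247.095,77.446) → (236.282,63.942) → (220.098,70.052) → (220.907,87.333) (closed)

[3] `<path>` regular polygon, #000000→score S570 F1711: (203.203,9.632) → (186.758,32.654) → (214.917,35.384) → (203.203,9.632) (closed)

[4] `<path>` cubic bezier, #ff8800→cut S723 F903: (245.569,93.166) → (263.857,112.135) → (285.026,125.631) → (295.662,118.095)

[5] `<path>` cubic bezier, #ff8800→cut S723 F903: (34.048,124.055) → (71.940,103.723) → (156.094,78.770) → (214.973,53.150)

[6] `<path>` closed polygon, #ff8800→cut S723 F903: (256.557,127.100) → (215.524,31.730) → (289.282,91.509) → (306.816,26.667) → (256.557,127.100) (closed)

G21
G90
G00 X44.076 Y5.866
M3 S723
G1 X282.610 Y102.435 F903
G1 X39.201 Y87.979
G1 X102.188 Y83.380
G1 X287.693 Y93.935
G1 X5.775 Y74.368
G1 X44.076 Y5.866
M5
G00 X220.907 Y87.333
M3 S363
G1 X237.593 Y91.903 F3688
G1 X247.095 Y77.446
G1 X236.282 Y63.942
G1 X220.098 Y70.052
G1 X220.907 Y87.333
M5
G00 X203.203 Y9.632
M3 S570
G1 X186.758 Y32.654 F1711
G1 X214.917 Y35.384
G1 X203.203 Y9.632
M5
G00 X245.569 Y93.166
M3 S723
G1 X263.857 Y112.135 F903
G1 X285.026 Y125.631
G1 X295.662 Y118.095
M5
G00 X34.048 Y124.055
M3 S723
G1 X71.940 Y103.723 F903
G1 X156.094 Y78.770
G1 X214.973 Y53.150
M5
G00 X256.557 Y127.100
M3 S723
G1 X215.524 Y31.730 F903
G1 X289.282 Y91.509
G1 X306.816 Y26.667
G1 X256.557 Y127.100
M5
G00 X0.000 Y0.000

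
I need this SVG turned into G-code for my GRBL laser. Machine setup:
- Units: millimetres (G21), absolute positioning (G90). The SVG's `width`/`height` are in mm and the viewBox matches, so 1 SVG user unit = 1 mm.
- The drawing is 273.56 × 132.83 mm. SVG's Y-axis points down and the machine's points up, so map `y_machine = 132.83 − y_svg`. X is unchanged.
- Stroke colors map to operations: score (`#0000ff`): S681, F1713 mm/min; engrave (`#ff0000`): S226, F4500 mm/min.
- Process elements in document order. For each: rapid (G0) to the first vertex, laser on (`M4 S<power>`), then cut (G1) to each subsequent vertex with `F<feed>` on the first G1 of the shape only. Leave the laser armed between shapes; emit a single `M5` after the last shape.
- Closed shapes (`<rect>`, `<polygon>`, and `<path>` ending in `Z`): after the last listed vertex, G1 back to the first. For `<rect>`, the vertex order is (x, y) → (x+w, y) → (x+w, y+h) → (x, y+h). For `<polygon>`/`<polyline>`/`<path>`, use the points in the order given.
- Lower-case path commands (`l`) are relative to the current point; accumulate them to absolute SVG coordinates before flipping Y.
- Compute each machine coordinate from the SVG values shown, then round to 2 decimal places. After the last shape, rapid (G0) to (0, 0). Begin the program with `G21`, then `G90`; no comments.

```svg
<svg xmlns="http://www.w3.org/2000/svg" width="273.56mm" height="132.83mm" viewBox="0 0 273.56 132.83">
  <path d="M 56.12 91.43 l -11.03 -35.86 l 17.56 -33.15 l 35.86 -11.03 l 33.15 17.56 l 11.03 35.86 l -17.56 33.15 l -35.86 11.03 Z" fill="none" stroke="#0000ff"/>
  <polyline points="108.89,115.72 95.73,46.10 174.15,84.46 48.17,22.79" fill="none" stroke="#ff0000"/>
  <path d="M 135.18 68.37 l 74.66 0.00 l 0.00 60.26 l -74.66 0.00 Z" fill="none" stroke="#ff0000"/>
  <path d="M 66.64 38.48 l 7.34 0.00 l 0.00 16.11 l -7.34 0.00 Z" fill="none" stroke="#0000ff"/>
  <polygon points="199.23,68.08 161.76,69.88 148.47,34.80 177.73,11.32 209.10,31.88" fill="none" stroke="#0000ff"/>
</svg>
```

G21
G90
G0 X56.12 Y41.40
M4 S681
G1 X45.09 Y77.26 F1713
G1 X62.65 Y110.41
G1 X98.51 Y121.44
G1 X131.66 Y103.88
G1 X142.69 Y68.02
G1 X125.13 Y34.87
G1 X89.27 Y23.84
G1 X56.12 Y41.40
G0 X108.89 Y17.11
M4 S226
G1 X95.73 Y86.73 F4500
G1 X174.15 Y48.37
G1 X48.17 Y110.04
G0 X135.18 Y64.46
M4 S226
G1 X209.84 Y64.46 F4500
G1 X209.84 Y4.20
G1 X135.18 Y4.20
G1 X135.18 Y64.46
G0 X66.64 Y94.35
M4 S681
G1 X73.98 Y94.35 F1713
G1 X73.98 Y78.24
G1 X66.64 Y78.24
G1 X66.64 Y94.35
G0 X199.23 Y64.75
M4 S681
G1 X161.76 Y62.95 F1713
G1 X148.47 Y98.03
G1 X177.73 Y121.51
G1 X209.10 Y100.95
G1 X199.23 Y64.75
M5
G0 X0.00 Y0.00

viewBox `0 0 273.56 132.83` with mm width/height → 1 unit = 1 mm. Flip: y_m = 132.83 − y_svg.

**Shape 1** — `<path>` regular polygon, stroke `#0000ff` → score (S681, F1713). Machine vertices: (56.12,41.40) → (45.09,77.26) → (62.65,110.41) → (98.51,121.44) → (131.66,103.88) → (142.69,68.02) → (125.13,34.87) → (89.27,23.84) → (56.12,41.40). Closed: final G1 returns to the first vertex.

**Shape 2** — `<polyline>` open polyline, stroke `#ff0000` → engrave (S226, F4500). Machine vertices: (108.89,17.11) → (95.73,86.73) → (174.15,48.37) → (48.17,110.04). Open path.

**Shape 3** — `<path>` rectangle, stroke `#ff0000` → engrave (S226, F4500). Machine vertices: (135.18,64.46) → (209.84,64.46) → (209.84,4.20) → (135.18,4.20) → (135.18,64.46). Closed: final G1 returns to the first vertex.

**Shape 4** — `<path>` rectangle, stroke `#0000ff` → score (S681, F1713). Machine vertices: (66.64,94.35) → (73.98,94.35) → (73.98,78.24) → (66.64,78.24) → (66.64,94.35). Closed: final G1 returns to the first vertex.

**Shape 5** — `<polygon>` regular polygon, stroke `#0000ff` → score (S681, F1713). Machine vertices: (199.23,64.75) → (161.76,62.95) → (148.47,98.03) → (177.73,121.51) → (209.10,100.95) → (199.23,64.75). Closed: final G1 returns to the first vertex.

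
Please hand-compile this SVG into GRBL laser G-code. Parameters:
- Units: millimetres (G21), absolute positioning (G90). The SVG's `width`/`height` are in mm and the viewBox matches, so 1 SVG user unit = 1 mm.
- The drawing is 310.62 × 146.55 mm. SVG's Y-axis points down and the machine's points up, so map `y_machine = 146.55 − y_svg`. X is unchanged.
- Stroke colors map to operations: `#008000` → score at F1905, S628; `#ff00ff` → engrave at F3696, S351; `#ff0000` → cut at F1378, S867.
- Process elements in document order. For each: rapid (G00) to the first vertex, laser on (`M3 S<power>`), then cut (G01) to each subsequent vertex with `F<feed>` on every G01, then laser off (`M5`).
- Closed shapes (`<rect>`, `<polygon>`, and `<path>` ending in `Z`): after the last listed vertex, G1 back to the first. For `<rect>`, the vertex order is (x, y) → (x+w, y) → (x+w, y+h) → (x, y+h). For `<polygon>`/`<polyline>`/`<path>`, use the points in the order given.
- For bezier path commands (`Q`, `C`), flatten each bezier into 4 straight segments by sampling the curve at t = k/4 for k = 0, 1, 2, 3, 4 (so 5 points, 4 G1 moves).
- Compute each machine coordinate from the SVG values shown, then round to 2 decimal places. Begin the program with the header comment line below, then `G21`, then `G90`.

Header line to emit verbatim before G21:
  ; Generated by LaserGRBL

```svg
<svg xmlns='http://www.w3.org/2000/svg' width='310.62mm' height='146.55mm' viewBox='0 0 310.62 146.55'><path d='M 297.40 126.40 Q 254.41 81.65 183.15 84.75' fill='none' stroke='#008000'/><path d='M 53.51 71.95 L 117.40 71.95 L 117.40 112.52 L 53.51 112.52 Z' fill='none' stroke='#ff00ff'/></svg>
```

1 u = 1 mm; y_m = 146.55 − y.

[1] `<path>` quadratic bezier, #008000→score S628 F1905: (297.40,20.15) → (274.14,39.53) → (247.34,52.94) → (217.01,60.36) → (183.15,61.80)

[2] `<path>` rectangle, #ff00ff→engrave S351 F3696: (53.51,74.60) → (117.40,74.60) → (117.40,34.03) → (53.51,34.03) → (53.51,74.60) (closed)

; Generated by LaserGRBL
G21
G90
G00 X297.40 Y20.15
M3 S628
G01 X274.14 Y39.53 F1905
G01 X247.34 Y52.94 F1905
G01 X217.01 Y60.36 F1905
G01 X183.15 Y61.80 F1905
M5
G00 X53.51 Y74.60
M3 S351
G01 X117.40 Y74.60 F3696
G01 X117.40 Y34.03 F3696
G01 X53.51 Y34.03 F3696
G01 X53.51 Y74.60 F3696
M5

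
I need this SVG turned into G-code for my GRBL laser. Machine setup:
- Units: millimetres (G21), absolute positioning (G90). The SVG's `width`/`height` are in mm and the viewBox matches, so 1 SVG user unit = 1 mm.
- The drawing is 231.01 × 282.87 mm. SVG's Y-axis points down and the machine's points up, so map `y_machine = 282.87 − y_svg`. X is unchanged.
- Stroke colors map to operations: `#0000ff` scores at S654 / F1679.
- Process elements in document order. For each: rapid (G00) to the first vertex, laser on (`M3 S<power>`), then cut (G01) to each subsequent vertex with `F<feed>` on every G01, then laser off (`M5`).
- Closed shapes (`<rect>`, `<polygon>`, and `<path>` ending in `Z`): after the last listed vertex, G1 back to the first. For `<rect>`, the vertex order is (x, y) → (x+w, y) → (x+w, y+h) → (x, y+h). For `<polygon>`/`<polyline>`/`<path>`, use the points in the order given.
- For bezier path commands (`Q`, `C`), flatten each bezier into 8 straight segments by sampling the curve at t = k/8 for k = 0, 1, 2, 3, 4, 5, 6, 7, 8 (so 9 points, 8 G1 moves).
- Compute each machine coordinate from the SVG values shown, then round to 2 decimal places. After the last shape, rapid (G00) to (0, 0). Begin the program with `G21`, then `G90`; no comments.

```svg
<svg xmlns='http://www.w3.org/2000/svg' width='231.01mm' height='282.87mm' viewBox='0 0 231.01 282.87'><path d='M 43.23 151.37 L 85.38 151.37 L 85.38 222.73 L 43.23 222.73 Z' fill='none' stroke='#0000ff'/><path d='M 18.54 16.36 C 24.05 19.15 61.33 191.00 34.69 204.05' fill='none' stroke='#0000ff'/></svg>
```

1 u = 1 mm; y_m = 282.87 − y.

[1] `<path>` rectangle, #0000ff→score S654 F1679: (43.23,131.50) → (85.38,131.50) → (85.38,60.14) → (43.23,60.14) → (43.23,131.50) (closed)

[2] `<path>` cubic bezier, #0000ff→score S654 F1679: (18.54,266.51) → (21.91,258.18) → (27.13,237.84) → (33.10,209.34) → (38.67,176.51) → (42.74,143.21) → (44.18,113.26) → (41.87,90.52) → (34.69,78.82)

G21
G90
G00 X43.23 Y131.50
M3 S654
G01 X85.38 Y131.50 F1679
G01 X85.38 Y60.14 F1679
G01 X43.23 Y60.14 F1679
G01 X43.23 Y131.50 F1679
M5
G00 X18.54 Y266.51
M3 S654
G01 X21.91 Y258.18 F1679
G01 X27.13 Y237.84 F1679
G01 X33.10 Y209.34 F1679
G01 X38.67 Y176.51 F1679
G01 X42.74 Y143.21 F1679
G01 X44.18 Y113.26 F1679
G01 X41.87 Y90.52 F1679
G01 X34.69 Y78.82 F1679
M5
G00 X0.00 Y0.00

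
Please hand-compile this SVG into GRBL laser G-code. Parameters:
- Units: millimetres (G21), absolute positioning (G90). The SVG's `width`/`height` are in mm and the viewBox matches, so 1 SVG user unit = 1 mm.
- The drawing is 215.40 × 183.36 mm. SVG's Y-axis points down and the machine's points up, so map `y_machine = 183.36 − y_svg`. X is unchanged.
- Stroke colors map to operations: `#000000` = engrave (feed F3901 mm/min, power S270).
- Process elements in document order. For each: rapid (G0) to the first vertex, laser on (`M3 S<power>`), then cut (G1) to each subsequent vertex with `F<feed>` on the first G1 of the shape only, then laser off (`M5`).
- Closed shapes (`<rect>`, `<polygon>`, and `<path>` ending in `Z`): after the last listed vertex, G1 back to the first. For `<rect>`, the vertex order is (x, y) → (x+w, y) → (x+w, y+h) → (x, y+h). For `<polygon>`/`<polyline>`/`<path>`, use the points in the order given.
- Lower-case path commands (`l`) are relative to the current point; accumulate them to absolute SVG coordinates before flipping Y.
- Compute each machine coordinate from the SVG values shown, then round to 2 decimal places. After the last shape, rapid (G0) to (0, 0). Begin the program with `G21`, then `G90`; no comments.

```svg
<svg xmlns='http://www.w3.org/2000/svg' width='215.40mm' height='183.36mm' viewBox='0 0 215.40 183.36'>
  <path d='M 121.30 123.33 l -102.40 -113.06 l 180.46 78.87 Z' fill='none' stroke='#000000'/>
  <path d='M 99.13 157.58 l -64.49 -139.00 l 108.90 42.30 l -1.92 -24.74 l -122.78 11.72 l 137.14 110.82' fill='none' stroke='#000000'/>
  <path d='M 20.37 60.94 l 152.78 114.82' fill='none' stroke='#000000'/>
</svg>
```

1 u = 1 mm; y_m = 183.36 − y.

[1] `<path>` closed polygon, #000000→engrave S270 F3901: (121.30,60.03) → (18.90,173.09) → (199.36,94.22) → (121.30,60.03) (closed)

[2] `<path>` open polyline, #000000→engrave S270 F3901: (99.13,25.78) → (34.64,164.78) → (143.54,122.48) → (141.62,147.22) → (18.84,135.50) → (155.98,24.68)

[3] `<path>` line segment, #000000→engrave S270 F3901: (20.37,122.42) → (173.15,7.60)

G21
G90
G0 X121.30 Y60.03
M3 S270
G1 X18.90 Y173.09 F3901
G1 X199.36 Y94.22
G1 X121.30 Y60.03
M5
G0 X99.13 Y25.78
M3 S270
G1 X34.64 Y164.78 F3901
G1 X143.54 Y122.48
G1 X141.62 Y147.22
G1 X18.84 Y135.50
G1 X155.98 Y24.68
M5
G0 X20.37 Y122.42
M3 S270
G1 X173.15 Y7.60 F3901
M5
G0 X0.00 Y0.00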